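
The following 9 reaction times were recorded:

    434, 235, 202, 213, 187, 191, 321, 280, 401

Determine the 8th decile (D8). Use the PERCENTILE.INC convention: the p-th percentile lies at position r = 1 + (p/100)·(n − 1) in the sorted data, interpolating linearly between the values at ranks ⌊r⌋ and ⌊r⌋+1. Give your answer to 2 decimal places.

Sorted: 187, 191, 202, 213, 235, 280, 321, 401, 434.
n = 9.
r = 1 + (80/100)·(9 − 1) = 1 + 6.4 = 7.4.
Rank 7 is 321 and rank 8 is 401.
Interpolate: 321 + 0.4·(401 − 321) = 321 + 0.4·80 = 353.

353.00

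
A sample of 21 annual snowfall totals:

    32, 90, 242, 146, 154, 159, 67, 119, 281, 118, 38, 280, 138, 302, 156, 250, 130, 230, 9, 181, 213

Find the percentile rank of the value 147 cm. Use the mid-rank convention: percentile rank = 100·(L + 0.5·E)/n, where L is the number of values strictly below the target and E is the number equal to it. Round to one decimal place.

47.6

Sorted: 9, 32, 38, 67, 90, 118, 119, 130, 138, 146, 154, 156, 159, 181, 213, 230, 242, 250, 280, 281, 302.
Count below 147: L = 10; count equal: E = 0; n = 21.
Percentile rank = 100·(10 + 0.5·0)/21 = 100·10/21 = 47.62.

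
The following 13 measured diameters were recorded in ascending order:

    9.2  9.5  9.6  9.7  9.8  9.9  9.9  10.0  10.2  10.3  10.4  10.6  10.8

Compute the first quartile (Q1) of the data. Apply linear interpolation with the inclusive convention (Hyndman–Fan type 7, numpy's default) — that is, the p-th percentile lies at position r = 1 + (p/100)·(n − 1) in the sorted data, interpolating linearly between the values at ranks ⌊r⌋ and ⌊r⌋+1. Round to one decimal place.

n = 13.
r = 1 + (25/100)·(13 − 1) = 1 + 3 = 4.
r is an integer, so P25 is the value at rank 4: 9.7.

9.7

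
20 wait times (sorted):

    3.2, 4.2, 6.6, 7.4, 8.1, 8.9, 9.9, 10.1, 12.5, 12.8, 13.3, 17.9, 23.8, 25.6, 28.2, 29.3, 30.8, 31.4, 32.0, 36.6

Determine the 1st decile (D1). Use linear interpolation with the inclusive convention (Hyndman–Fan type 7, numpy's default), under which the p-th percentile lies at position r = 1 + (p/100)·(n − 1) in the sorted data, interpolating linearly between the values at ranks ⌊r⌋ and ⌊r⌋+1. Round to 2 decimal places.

n = 20.
r = 1 + (10/100)·(20 − 1) = 1 + 1.9 = 2.9.
Rank 2 is 4.2 and rank 3 is 6.6.
Interpolate: 4.2 + 0.9·(6.6 − 4.2) = 4.2 + 0.9·2.4 = 6.36.

6.36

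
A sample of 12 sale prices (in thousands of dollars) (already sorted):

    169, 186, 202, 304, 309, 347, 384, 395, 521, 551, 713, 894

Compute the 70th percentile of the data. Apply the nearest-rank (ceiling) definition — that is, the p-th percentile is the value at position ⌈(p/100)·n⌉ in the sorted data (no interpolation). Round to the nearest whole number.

n = 12.
Position = ⌈70/100 · 12⌉ = ⌈8.4⌉ = 9.
The value at rank 9 is 521.

521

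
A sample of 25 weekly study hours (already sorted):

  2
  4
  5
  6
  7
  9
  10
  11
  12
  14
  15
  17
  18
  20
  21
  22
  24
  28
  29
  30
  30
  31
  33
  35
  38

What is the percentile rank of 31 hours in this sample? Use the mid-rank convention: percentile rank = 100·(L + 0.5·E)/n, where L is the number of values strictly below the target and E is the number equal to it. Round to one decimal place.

Count below 31: L = 21; count equal: E = 1; n = 25.
Percentile rank = 100·(21 + 0.5·1)/25 = 100·21.5/25 = 86.

86.0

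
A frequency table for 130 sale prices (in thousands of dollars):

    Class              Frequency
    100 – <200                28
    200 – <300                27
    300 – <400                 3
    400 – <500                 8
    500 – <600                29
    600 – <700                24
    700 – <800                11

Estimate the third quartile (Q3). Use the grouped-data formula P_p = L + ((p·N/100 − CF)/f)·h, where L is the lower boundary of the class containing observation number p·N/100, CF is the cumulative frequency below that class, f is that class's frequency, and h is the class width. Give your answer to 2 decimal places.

N = 130; target position k = 75/100 · 130 = 97.5.
Cumulative frequencies: 28, 55, 58, 66, 95, 119, 130.
Observation 97.5 falls in the class 600 – <700.
L = 600, CF = 95, f = 24, h = 100.
P75 = 600 + ((97.5 − 95)/24)·100 = 600 + 10.4167 = 610.417.

610.42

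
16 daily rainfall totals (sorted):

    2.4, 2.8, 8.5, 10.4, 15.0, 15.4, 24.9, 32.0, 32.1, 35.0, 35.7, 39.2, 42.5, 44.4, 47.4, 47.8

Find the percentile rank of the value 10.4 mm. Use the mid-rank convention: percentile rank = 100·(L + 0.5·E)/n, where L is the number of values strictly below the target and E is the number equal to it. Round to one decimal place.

Count below 10.4: L = 3; count equal: E = 1; n = 16.
Percentile rank = 100·(3 + 0.5·1)/16 = 100·3.5/16 = 21.88.

21.9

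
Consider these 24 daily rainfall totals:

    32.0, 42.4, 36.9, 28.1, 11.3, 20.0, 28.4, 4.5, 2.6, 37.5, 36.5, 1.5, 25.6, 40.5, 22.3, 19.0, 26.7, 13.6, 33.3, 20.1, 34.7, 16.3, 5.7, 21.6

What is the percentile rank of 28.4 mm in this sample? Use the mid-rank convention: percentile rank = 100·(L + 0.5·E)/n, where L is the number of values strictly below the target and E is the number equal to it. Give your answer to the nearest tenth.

64.6

Sorted: 1.5, 2.6, 4.5, 5.7, 11.3, 13.6, 16.3, 19.0, 20.0, 20.1, 21.6, 22.3, 25.6, 26.7, 28.1, 28.4, 32.0, 33.3, 34.7, 36.5, 36.9, 37.5, 40.5, 42.4.
Count below 28.4: L = 15; count equal: E = 1; n = 24.
Percentile rank = 100·(15 + 0.5·1)/24 = 100·15.5/24 = 64.58.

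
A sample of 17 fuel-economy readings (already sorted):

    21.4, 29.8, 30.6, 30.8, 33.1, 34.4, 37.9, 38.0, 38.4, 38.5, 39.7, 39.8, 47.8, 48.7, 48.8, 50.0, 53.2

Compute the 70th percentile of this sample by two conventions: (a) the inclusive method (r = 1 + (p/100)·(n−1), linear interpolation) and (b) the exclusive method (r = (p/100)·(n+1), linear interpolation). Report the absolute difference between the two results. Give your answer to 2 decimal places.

3.20

n = 17.
(a) r = 12.2; between ranks 12 (39.8) and 13 (47.8): 41.4.
(b) r = 12.6; between ranks 12 (39.8) and 13 (47.8): 44.6.
|41.4 − 44.6| = 3.2.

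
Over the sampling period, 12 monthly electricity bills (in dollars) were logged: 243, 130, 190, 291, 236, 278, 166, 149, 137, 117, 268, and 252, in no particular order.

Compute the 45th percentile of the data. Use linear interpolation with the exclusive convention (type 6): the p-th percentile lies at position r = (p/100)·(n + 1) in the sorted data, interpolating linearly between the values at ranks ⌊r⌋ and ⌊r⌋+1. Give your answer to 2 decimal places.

Sorted: 117, 130, 137, 149, 166, 190, 236, 243, 252, 268, 278, 291.
n = 12.
r = (45/100)·(12 + 1) = 5.85.
Rank 5 is 166 and rank 6 is 190.
Interpolate: 166 + 0.85·(190 − 166) = 166 + 0.85·24 = 186.4.

186.40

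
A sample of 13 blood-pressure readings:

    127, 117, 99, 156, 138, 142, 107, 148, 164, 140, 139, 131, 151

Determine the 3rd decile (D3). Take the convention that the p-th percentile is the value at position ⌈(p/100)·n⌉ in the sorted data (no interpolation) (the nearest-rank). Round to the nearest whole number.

127

Sorted: 99, 107, 117, 127, 131, 138, 139, 140, 142, 148, 151, 156, 164.
n = 13.
Position = ⌈30/100 · 13⌉ = ⌈3.9⌉ = 4.
The value at rank 4 is 127.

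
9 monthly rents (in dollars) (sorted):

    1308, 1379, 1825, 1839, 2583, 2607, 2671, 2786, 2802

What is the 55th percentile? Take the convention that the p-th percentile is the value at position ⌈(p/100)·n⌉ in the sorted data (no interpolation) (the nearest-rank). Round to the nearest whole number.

2583

n = 9.
Position = ⌈55/100 · 9⌉ = ⌈4.95⌉ = 5.
The value at rank 5 is 2583.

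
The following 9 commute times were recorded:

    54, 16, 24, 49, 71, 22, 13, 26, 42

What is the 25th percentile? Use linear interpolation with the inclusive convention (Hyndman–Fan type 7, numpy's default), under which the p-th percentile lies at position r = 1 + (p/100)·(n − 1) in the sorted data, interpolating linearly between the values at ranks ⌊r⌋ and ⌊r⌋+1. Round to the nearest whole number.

22

Sorted: 13, 16, 22, 24, 26, 42, 49, 54, 71.
n = 9.
r = 1 + (25/100)·(9 − 1) = 1 + 2 = 3.
r is an integer, so P25 is the value at rank 3: 22.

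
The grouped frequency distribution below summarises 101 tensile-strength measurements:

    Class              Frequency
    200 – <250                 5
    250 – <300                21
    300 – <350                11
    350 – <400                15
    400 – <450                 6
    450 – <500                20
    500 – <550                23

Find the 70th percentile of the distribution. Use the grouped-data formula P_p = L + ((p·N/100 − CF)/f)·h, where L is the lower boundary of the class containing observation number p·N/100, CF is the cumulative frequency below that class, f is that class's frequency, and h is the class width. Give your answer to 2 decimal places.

N = 101; target position k = 70/100 · 101 = 70.7.
Cumulative frequencies: 5, 26, 37, 52, 58, 78, 101.
Observation 70.7 falls in the class 450 – <500.
L = 450, CF = 58, f = 20, h = 50.
P70 = 450 + ((70.7 − 58)/20)·50 = 450 + 31.75 = 481.75.

481.75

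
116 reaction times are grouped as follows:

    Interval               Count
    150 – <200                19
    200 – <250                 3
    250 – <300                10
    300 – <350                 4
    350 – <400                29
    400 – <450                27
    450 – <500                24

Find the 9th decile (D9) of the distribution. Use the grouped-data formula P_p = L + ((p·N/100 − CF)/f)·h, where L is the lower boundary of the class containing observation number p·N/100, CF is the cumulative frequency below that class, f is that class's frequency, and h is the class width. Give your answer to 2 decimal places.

475.83

N = 116; target position k = 90/100 · 116 = 104.4.
Cumulative frequencies: 19, 22, 32, 36, 65, 92, 116.
Observation 104.4 falls in the class 450 – <500.
L = 450, CF = 92, f = 24, h = 50.
P90 = 450 + ((104.4 − 92)/24)·50 = 450 + 25.8333 = 475.833.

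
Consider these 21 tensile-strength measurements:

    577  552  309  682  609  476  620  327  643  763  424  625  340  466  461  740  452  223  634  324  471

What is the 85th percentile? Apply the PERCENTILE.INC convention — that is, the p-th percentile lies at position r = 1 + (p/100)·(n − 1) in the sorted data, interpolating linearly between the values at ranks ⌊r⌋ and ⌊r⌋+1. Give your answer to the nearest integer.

Sorted: 223, 309, 324, 327, 340, 424, 452, 461, 466, 471, 476, 552, 577, 609, 620, 625, 634, 643, 682, 740, 763.
n = 21.
r = 1 + (85/100)·(21 − 1) = 1 + 17 = 18.
r is an integer, so P85 is the value at rank 18: 643.

643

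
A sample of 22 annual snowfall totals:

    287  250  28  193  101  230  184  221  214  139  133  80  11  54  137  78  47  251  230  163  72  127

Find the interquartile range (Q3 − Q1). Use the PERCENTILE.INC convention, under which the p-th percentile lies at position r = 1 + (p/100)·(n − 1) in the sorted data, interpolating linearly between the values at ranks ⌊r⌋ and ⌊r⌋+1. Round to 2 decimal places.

Sorted: 11, 28, 47, 54, 72, 78, 80, 101, 127, 133, 137, 139, 163, 184, 193, 214, 221, 230, 230, 250, 251, 287.
n = 22.
P25: r = 6.25; ranks 6–7 are 78, 80; interpolating gives 78.5.
P75: r = 16.75; ranks 16–17 are 214, 221; interpolating gives 219.25.
Difference: 219.25 − 78.5 = 140.75.

140.75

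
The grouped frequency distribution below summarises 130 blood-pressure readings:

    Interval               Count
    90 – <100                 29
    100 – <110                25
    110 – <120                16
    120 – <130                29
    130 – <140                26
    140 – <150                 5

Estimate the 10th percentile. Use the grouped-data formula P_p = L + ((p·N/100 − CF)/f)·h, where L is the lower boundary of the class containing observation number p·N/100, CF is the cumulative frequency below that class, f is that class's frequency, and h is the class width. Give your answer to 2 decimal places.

94.48

N = 130; target position k = 10/100 · 130 = 13.
Cumulative frequencies: 29, 54, 70, 99, 125, 130.
Observation 13 falls in the class 90 – <100.
L = 90, CF = 0, f = 29, h = 10.
P10 = 90 + ((13 − 0)/29)·10 = 90 + 4.48276 = 94.4828.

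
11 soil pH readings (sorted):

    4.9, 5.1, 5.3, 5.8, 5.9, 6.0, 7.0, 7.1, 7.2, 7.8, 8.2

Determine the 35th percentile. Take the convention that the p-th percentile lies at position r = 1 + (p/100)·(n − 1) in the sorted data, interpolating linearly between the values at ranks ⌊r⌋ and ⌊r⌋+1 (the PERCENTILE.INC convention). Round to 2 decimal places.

n = 11.
r = 1 + (35/100)·(11 − 1) = 1 + 3.5 = 4.5.
Rank 4 is 5.8 and rank 5 is 5.9.
Interpolate: 5.8 + 0.5·(5.9 − 5.8) = 5.8 + 0.5·0.1 = 5.85.

5.85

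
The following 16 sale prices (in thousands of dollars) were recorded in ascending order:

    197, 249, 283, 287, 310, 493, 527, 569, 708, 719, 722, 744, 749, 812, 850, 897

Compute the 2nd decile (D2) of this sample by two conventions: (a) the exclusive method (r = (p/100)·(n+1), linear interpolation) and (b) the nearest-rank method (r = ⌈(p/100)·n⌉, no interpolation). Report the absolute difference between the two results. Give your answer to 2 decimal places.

n = 16.
(a) r = 3.4; between ranks 3 (283) and 4 (287): 284.6.
(b) the nearest-rank method: rank 4 → 287.
|284.6 − 287| = 2.4.

2.40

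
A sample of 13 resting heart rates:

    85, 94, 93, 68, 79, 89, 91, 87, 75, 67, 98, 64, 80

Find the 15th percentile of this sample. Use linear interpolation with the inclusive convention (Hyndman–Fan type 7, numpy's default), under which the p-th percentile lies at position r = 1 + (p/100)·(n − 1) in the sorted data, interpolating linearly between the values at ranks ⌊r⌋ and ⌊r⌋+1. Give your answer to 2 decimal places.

Sorted: 64, 67, 68, 75, 79, 80, 85, 87, 89, 91, 93, 94, 98.
n = 13.
r = 1 + (15/100)·(13 − 1) = 1 + 1.8 = 2.8.
Rank 2 is 67 and rank 3 is 68.
Interpolate: 67 + 0.8·(68 − 67) = 67 + 0.8·1 = 67.8.

67.80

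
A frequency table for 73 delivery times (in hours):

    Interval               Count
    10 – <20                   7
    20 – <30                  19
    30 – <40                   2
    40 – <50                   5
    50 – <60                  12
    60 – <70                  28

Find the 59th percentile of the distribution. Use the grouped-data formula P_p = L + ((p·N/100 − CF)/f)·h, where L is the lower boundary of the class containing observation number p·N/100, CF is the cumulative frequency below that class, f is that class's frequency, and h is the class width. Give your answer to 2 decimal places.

58.39

N = 73; target position k = 59/100 · 73 = 43.07.
Cumulative frequencies: 7, 26, 28, 33, 45, 73.
Observation 43.07 falls in the class 50 – <60.
L = 50, CF = 33, f = 12, h = 10.
P59 = 50 + ((43.07 − 33)/12)·10 = 50 + 8.39167 = 58.3917.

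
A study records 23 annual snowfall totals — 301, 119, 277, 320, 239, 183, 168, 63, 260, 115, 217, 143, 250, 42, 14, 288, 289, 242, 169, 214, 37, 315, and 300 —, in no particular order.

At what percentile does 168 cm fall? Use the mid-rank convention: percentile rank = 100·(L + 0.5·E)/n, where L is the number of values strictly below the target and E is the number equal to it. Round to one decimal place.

32.6

Sorted: 14, 37, 42, 63, 115, 119, 143, 168, 169, 183, 214, 217, 239, 242, 250, 260, 277, 288, 289, 300, 301, 315, 320.
Count below 168: L = 7; count equal: E = 1; n = 23.
Percentile rank = 100·(7 + 0.5·1)/23 = 100·7.5/23 = 32.61.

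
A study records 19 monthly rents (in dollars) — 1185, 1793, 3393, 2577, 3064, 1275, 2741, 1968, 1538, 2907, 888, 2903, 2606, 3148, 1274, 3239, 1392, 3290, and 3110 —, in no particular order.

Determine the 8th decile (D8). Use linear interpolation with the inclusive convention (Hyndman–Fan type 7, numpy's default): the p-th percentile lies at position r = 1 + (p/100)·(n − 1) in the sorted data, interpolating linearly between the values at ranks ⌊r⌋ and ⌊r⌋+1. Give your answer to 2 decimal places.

Sorted: 888, 1185, 1274, 1275, 1392, 1538, 1793, 1968, 2577, 2606, 2741, 2903, 2907, 3064, 3110, 3148, 3239, 3290, 3393.
n = 19.
r = 1 + (80/100)·(19 − 1) = 1 + 14.4 = 15.4.
Rank 15 is 3110 and rank 16 is 3148.
Interpolate: 3110 + 0.4·(3148 − 3110) = 3110 + 0.4·38 = 3125.2.

3125.20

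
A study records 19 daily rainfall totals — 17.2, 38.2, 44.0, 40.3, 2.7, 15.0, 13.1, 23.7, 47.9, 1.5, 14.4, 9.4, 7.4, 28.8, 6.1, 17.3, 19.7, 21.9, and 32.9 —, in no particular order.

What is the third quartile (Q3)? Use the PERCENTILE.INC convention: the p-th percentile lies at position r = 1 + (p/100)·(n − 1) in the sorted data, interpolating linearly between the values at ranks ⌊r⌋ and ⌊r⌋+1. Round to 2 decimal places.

Sorted: 1.5, 2.7, 6.1, 7.4, 9.4, 13.1, 14.4, 15.0, 17.2, 17.3, 19.7, 21.9, 23.7, 28.8, 32.9, 38.2, 40.3, 44.0, 47.9.
n = 19.
r = 1 + (75/100)·(19 − 1) = 1 + 13.5 = 14.5.
Rank 14 is 28.8 and rank 15 is 32.9.
Interpolate: 28.8 + 0.5·(32.9 − 28.8) = 28.8 + 0.5·4.1 = 30.85.

30.85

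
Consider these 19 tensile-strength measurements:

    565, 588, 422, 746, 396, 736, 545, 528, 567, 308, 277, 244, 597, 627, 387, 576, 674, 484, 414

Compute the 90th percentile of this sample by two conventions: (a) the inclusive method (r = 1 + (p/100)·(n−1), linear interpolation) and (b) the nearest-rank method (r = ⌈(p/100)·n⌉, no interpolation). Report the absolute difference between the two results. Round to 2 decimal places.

49.60

Sorted: 244, 277, 308, 387, 396, 414, 422, 484, 528, 545, 565, 567, 576, 588, 597, 627, 674, 736, 746.
n = 19.
(a) r = 17.2; between ranks 17 (674) and 18 (736): 686.4.
(b) the nearest-rank method: rank 18 → 736.
|686.4 − 736| = 49.6.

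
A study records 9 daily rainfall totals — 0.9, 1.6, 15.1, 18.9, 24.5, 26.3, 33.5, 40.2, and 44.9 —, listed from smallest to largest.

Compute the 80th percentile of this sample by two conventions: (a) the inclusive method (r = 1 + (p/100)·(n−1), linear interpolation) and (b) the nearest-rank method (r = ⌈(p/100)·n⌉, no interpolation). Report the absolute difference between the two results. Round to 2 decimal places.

n = 9.
(a) r = 7.4; between ranks 7 (33.5) and 8 (40.2): 36.18.
(b) the nearest-rank method: rank 8 → 40.2.
|36.18 − 40.2| = 4.02.

4.02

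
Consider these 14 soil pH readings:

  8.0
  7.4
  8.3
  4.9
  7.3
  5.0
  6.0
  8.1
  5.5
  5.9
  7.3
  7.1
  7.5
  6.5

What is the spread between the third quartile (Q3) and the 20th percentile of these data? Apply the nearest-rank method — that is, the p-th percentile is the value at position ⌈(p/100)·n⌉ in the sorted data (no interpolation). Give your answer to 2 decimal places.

Sorted: 4.9, 5.0, 5.5, 5.9, 6.0, 6.5, 7.1, 7.3, 7.3, 7.4, 7.5, 8.0, 8.1, 8.3.
n = 14.
P20: rank ⌈20/100·14⌉ = 3 → 5.5.
P75: rank ⌈75/100·14⌉ = 11 → 7.5.
Difference: 7.5 − 5.5 = 2.

2.00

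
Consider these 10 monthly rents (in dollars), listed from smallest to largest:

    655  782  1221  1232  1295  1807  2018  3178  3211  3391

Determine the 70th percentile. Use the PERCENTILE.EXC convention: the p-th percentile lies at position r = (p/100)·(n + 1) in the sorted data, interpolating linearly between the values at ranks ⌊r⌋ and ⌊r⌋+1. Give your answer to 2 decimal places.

2830.00

n = 10.
r = (70/100)·(10 + 1) = 7.7.
Rank 7 is 2018 and rank 8 is 3178.
Interpolate: 2018 + 0.7·(3178 − 2018) = 2018 + 0.7·1160 = 2830.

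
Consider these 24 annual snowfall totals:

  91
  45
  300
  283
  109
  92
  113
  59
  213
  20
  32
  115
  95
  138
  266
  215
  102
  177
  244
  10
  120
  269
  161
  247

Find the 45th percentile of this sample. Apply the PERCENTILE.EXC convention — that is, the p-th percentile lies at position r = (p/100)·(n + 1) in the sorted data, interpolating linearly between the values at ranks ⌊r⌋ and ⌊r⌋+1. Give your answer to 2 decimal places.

Sorted: 10, 20, 32, 45, 59, 91, 92, 95, 102, 109, 113, 115, 120, 138, 161, 177, 213, 215, 244, 247, 266, 269, 283, 300.
n = 24.
r = (45/100)·(24 + 1) = 11.25.
Rank 11 is 113 and rank 12 is 115.
Interpolate: 113 + 0.25·(115 − 113) = 113 + 0.25·2 = 113.5.

113.50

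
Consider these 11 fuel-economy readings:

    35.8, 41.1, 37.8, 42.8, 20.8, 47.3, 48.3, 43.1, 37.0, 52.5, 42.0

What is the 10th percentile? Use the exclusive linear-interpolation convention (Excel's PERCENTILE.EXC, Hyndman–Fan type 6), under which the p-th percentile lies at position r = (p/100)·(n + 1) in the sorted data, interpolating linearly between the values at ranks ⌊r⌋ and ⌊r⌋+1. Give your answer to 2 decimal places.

Sorted: 20.8, 35.8, 37.0, 37.8, 41.1, 42.0, 42.8, 43.1, 47.3, 48.3, 52.5.
n = 11.
r = (10/100)·(11 + 1) = 1.2.
Rank 1 is 20.8 and rank 2 is 35.8.
Interpolate: 20.8 + 0.2·(35.8 − 20.8) = 20.8 + 0.2·15 = 23.8.

23.80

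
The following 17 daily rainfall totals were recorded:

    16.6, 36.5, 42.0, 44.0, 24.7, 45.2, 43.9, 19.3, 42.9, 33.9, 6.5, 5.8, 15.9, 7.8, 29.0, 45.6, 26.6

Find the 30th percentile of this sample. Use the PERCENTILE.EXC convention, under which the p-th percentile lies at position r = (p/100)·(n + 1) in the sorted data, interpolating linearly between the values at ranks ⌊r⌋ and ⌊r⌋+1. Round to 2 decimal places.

Sorted: 5.8, 6.5, 7.8, 15.9, 16.6, 19.3, 24.7, 26.6, 29.0, 33.9, 36.5, 42.0, 42.9, 43.9, 44.0, 45.2, 45.6.
n = 17.
r = (30/100)·(17 + 1) = 5.4.
Rank 5 is 16.6 and rank 6 is 19.3.
Interpolate: 16.6 + 0.4·(19.3 − 16.6) = 16.6 + 0.4·2.7 = 17.68.

17.68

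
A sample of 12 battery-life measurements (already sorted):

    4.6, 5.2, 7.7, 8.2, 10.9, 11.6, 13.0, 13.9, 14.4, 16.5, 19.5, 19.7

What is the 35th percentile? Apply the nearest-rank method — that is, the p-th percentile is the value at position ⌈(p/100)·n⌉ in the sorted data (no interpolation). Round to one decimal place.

n = 12.
Position = ⌈35/100 · 12⌉ = ⌈4.2⌉ = 5.
The value at rank 5 is 10.9.

10.9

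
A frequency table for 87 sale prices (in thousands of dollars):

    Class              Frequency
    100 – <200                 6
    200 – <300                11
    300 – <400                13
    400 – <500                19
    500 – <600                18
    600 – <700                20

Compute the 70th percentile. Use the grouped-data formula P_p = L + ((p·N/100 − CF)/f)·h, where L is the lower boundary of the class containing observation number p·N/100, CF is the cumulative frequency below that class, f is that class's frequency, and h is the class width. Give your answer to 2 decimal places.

N = 87; target position k = 70/100 · 87 = 60.9.
Cumulative frequencies: 6, 17, 30, 49, 67, 87.
Observation 60.9 falls in the class 500 – <600.
L = 500, CF = 49, f = 18, h = 100.
P70 = 500 + ((60.9 − 49)/18)·100 = 500 + 66.1111 = 566.111.

566.11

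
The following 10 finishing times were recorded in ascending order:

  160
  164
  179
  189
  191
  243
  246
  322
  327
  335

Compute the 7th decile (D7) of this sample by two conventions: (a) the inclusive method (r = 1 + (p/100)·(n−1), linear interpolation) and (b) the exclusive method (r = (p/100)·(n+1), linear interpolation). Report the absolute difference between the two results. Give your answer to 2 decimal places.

30.40

n = 10.
(a) r = 7.3; between ranks 7 (246) and 8 (322): 268.8.
(b) r = 7.7; between ranks 7 (246) and 8 (322): 299.2.
|268.8 − 299.2| = 30.4.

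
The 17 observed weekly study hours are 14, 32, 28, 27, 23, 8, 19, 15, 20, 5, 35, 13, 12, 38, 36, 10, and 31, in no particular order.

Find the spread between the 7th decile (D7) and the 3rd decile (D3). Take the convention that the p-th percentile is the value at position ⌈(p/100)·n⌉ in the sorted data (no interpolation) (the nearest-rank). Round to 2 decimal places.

Sorted: 5, 8, 10, 12, 13, 14, 15, 19, 20, 23, 27, 28, 31, 32, 35, 36, 38.
n = 17.
P30: rank ⌈30/100·17⌉ = 6 → 14.
P70: rank ⌈70/100·17⌉ = 12 → 28.
Difference: 28 − 14 = 14.

14.00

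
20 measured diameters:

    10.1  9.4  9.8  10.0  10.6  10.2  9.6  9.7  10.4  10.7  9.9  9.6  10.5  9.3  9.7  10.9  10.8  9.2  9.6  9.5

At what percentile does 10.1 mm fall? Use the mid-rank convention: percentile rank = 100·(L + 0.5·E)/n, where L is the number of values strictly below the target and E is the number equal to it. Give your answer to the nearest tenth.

62.5

Sorted: 9.2, 9.3, 9.4, 9.5, 9.6, 9.6, 9.6, 9.7, 9.7, 9.8, 9.9, 10.0, 10.1, 10.2, 10.4, 10.5, 10.6, 10.7, 10.8, 10.9.
Count below 10.1: L = 12; count equal: E = 1; n = 20.
Percentile rank = 100·(12 + 0.5·1)/20 = 100·12.5/20 = 62.5.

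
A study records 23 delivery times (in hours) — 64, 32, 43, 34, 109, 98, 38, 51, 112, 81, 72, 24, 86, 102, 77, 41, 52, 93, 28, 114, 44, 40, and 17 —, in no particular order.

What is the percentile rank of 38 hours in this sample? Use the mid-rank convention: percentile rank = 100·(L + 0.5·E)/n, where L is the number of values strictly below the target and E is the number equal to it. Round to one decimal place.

Sorted: 17, 24, 28, 32, 34, 38, 40, 41, 43, 44, 51, 52, 64, 72, 77, 81, 86, 93, 98, 102, 109, 112, 114.
Count below 38: L = 5; count equal: E = 1; n = 23.
Percentile rank = 100·(5 + 0.5·1)/23 = 100·5.5/23 = 23.91.

23.9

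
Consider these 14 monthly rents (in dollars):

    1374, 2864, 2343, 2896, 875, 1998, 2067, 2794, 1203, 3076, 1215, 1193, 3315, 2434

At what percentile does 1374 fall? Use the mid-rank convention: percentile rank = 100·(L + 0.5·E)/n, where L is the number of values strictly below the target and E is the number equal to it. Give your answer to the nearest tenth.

32.1

Sorted: 875, 1193, 1203, 1215, 1374, 1998, 2067, 2343, 2434, 2794, 2864, 2896, 3076, 3315.
Count below 1374: L = 4; count equal: E = 1; n = 14.
Percentile rank = 100·(4 + 0.5·1)/14 = 100·4.5/14 = 32.14.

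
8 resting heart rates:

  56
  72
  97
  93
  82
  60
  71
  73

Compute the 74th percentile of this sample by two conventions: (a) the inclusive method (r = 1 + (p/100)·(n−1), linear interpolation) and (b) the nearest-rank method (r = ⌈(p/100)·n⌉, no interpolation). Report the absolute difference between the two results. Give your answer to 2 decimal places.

Sorted: 56, 60, 71, 72, 73, 82, 93, 97.
n = 8.
(a) r = 6.18; between ranks 6 (82) and 7 (93): 83.98.
(b) the nearest-rank method: rank 6 → 82.
|83.98 − 82| = 1.98.

1.98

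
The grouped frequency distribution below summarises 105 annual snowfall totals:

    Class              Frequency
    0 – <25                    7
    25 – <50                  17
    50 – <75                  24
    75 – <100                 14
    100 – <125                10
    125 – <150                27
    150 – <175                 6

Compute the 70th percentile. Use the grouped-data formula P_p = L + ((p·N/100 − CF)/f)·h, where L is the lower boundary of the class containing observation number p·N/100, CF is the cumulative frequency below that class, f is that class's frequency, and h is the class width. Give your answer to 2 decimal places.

N = 105; target position k = 70/100 · 105 = 73.5.
Cumulative frequencies: 7, 24, 48, 62, 72, 99, 105.
Observation 73.5 falls in the class 125 – <150.
L = 125, CF = 72, f = 27, h = 25.
P70 = 125 + ((73.5 − 72)/27)·25 = 125 + 1.38889 = 126.389.

126.39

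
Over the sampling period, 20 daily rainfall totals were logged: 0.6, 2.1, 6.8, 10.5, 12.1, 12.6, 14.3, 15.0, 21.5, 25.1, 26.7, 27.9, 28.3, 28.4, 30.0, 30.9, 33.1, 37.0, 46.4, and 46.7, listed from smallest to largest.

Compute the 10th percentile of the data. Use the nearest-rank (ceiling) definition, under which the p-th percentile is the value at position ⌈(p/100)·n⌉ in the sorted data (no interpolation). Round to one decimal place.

2.1

n = 20.
Position = ⌈10/100 · 20⌉ = ⌈2⌉ = 2.
The value at rank 2 is 2.1.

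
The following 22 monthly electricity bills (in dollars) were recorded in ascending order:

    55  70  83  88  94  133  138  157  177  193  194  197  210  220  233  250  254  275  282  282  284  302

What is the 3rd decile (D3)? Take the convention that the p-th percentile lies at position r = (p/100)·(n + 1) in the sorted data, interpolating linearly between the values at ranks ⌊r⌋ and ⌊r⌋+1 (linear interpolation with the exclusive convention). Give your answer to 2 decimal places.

n = 22.
r = (30/100)·(22 + 1) = 6.9.
Rank 6 is 133 and rank 7 is 138.
Interpolate: 133 + 0.9·(138 − 133) = 133 + 0.9·5 = 137.5.

137.50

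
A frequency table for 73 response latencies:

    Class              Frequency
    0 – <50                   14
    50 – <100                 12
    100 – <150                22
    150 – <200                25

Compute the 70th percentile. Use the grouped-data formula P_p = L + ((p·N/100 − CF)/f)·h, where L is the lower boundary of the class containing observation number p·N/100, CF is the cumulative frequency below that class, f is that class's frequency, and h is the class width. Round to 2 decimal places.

N = 73; target position k = 70/100 · 73 = 51.1.
Cumulative frequencies: 14, 26, 48, 73.
Observation 51.1 falls in the class 150 – <200.
L = 150, CF = 48, f = 25, h = 50.
P70 = 150 + ((51.1 − 48)/25)·50 = 150 + 6.2 = 156.2.

156.20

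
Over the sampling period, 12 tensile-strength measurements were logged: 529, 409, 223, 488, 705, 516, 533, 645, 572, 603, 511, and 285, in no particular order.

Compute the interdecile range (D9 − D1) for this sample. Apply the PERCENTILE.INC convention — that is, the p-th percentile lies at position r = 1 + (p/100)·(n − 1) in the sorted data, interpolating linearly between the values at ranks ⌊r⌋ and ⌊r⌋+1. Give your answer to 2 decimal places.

343.40

Sorted: 223, 285, 409, 488, 511, 516, 529, 533, 572, 603, 645, 705.
n = 12.
P10: r = 2.1; ranks 2–3 are 285, 409; interpolating gives 297.4.
P90: r = 10.9; ranks 10–11 are 603, 645; interpolating gives 640.8.
Difference: 640.8 − 297.4 = 343.4.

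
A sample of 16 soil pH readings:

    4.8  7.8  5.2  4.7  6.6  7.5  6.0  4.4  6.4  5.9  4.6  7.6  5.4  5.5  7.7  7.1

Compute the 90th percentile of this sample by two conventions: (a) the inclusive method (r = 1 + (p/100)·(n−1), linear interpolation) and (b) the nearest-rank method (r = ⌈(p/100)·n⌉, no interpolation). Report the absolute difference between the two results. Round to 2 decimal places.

Sorted: 4.4, 4.6, 4.7, 4.8, 5.2, 5.4, 5.5, 5.9, 6.0, 6.4, 6.6, 7.1, 7.5, 7.6, 7.7, 7.8.
n = 16.
(a) r = 14.5; between ranks 14 (7.6) and 15 (7.7): 7.65.
(b) the nearest-rank method: rank 15 → 7.7.
|7.65 − 7.7| = 0.05.

0.05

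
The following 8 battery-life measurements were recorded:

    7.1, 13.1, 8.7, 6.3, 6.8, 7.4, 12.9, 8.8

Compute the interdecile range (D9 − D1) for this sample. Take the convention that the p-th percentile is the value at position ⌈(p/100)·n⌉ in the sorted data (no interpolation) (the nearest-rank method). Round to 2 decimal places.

6.80

Sorted: 6.3, 6.8, 7.1, 7.4, 8.7, 8.8, 12.9, 13.1.
n = 8.
P10: rank ⌈10/100·8⌉ = 1 → 6.3.
P90: rank ⌈90/100·8⌉ = 8 → 13.1.
Difference: 13.1 − 6.3 = 6.8.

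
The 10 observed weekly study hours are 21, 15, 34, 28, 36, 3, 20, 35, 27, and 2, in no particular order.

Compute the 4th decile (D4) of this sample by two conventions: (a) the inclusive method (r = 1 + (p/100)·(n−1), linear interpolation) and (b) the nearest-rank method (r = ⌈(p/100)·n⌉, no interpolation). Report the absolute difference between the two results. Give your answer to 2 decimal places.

Sorted: 2, 3, 15, 20, 21, 27, 28, 34, 35, 36.
n = 10.
(a) r = 4.6; between ranks 4 (20) and 5 (21): 20.6.
(b) the nearest-rank method: rank 4 → 20.
|20.6 − 20| = 0.6.

0.60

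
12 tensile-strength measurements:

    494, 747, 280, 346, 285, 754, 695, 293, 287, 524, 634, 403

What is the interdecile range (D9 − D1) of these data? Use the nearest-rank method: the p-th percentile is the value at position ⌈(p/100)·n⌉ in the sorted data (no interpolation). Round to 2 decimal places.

462.00

Sorted: 280, 285, 287, 293, 346, 403, 494, 524, 634, 695, 747, 754.
n = 12.
P10: rank ⌈10/100·12⌉ = 2 → 285.
P90: rank ⌈90/100·12⌉ = 11 → 747.
Difference: 747 − 285 = 462.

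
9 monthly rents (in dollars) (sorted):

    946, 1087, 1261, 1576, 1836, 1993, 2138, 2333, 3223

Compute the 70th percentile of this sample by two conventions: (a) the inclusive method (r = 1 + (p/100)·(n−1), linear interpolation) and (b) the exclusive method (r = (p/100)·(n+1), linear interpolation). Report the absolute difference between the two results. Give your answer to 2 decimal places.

58.00

n = 9.
(a) r = 6.6; between ranks 6 (1993) and 7 (2138): 2080.
(b) r = 7 → value at rank 7 = 2138.
|2080 − 2138| = 58.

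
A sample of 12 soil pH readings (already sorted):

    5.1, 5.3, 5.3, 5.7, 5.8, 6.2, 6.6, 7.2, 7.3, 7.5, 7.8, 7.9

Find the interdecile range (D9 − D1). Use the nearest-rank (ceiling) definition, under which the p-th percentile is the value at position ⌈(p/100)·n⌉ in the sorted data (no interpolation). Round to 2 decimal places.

2.50

n = 12.
P10: rank ⌈10/100·12⌉ = 2 → 5.3.
P90: rank ⌈90/100·12⌉ = 11 → 7.8.
Difference: 7.8 − 5.3 = 2.5.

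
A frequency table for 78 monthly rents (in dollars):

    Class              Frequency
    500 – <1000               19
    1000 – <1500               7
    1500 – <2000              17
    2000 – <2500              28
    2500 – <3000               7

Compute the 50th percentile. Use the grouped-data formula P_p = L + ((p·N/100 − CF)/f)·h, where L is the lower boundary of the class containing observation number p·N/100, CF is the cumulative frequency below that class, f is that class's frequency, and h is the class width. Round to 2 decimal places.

1882.35

N = 78; target position k = 50/100 · 78 = 39.
Cumulative frequencies: 19, 26, 43, 71, 78.
Observation 39 falls in the class 1500 – <2000.
L = 1500, CF = 26, f = 17, h = 500.
P50 = 1500 + ((39 − 26)/17)·500 = 1500 + 382.353 = 1882.35.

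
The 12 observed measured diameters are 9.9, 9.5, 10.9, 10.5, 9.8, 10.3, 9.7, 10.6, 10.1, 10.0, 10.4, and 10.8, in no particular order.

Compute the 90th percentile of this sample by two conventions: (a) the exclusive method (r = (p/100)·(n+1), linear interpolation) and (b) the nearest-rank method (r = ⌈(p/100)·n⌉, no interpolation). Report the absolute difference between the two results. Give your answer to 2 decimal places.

Sorted: 9.5, 9.7, 9.8, 9.9, 10.0, 10.1, 10.3, 10.4, 10.5, 10.6, 10.8, 10.9.
n = 12.
(a) r = 11.7; between ranks 11 (10.8) and 12 (10.9): 10.87.
(b) the nearest-rank method: rank 11 → 10.8.
|10.87 − 10.8| = 0.07.

0.07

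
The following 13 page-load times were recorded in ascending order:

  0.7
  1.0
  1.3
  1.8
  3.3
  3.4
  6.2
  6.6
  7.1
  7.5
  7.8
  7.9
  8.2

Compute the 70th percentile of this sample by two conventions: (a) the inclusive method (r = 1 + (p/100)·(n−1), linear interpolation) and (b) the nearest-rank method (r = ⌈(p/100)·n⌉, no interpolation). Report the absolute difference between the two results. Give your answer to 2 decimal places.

0.24

n = 13.
(a) r = 9.4; between ranks 9 (7.1) and 10 (7.5): 7.26.
(b) the nearest-rank method: rank 10 → 7.5.
|7.26 − 7.5| = 0.24.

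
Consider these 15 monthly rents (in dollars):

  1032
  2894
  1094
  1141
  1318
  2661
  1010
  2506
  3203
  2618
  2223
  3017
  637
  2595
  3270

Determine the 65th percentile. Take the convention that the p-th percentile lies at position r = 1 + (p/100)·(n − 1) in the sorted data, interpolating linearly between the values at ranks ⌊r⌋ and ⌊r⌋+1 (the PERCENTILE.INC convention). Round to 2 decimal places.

Sorted: 637, 1010, 1032, 1094, 1141, 1318, 2223, 2506, 2595, 2618, 2661, 2894, 3017, 3203, 3270.
n = 15.
r = 1 + (65/100)·(15 − 1) = 1 + 9.1 = 10.1.
Rank 10 is 2618 and rank 11 is 2661.
Interpolate: 2618 + 0.1·(2661 − 2618) = 2618 + 0.1·43 = 2622.3.

2622.30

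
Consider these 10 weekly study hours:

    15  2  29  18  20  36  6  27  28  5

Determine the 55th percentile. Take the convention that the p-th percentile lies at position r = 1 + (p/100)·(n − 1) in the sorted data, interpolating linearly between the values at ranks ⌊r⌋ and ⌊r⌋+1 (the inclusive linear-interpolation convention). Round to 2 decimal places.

19.90

Sorted: 2, 5, 6, 15, 18, 20, 27, 28, 29, 36.
n = 10.
r = 1 + (55/100)·(10 − 1) = 1 + 4.95 = 5.95.
Rank 5 is 18 and rank 6 is 20.
Interpolate: 18 + 0.95·(20 − 18) = 18 + 0.95·2 = 19.9.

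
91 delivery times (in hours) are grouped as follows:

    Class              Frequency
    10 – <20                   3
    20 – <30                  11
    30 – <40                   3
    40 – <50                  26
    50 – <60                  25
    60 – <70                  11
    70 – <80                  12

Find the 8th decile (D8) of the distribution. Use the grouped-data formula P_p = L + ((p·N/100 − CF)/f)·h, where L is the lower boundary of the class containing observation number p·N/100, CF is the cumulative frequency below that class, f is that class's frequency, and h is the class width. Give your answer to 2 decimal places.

N = 91; target position k = 80/100 · 91 = 72.8.
Cumulative frequencies: 3, 14, 17, 43, 68, 79, 91.
Observation 72.8 falls in the class 60 – <70.
L = 60, CF = 68, f = 11, h = 10.
P80 = 60 + ((72.8 − 68)/11)·10 = 60 + 4.36364 = 64.3636.

64.36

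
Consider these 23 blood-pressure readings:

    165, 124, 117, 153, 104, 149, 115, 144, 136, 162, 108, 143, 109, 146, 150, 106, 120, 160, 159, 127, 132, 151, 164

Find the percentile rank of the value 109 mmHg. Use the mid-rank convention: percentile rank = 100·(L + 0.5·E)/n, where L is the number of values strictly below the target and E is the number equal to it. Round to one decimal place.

15.2

Sorted: 104, 106, 108, 109, 115, 117, 120, 124, 127, 132, 136, 143, 144, 146, 149, 150, 151, 153, 159, 160, 162, 164, 165.
Count below 109: L = 3; count equal: E = 1; n = 23.
Percentile rank = 100·(3 + 0.5·1)/23 = 100·3.5/23 = 15.22.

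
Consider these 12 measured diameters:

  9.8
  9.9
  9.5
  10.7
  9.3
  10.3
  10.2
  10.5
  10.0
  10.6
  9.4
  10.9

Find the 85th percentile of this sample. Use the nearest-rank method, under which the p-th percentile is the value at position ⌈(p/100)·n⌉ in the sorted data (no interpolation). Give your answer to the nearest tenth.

Sorted: 9.3, 9.4, 9.5, 9.8, 9.9, 10.0, 10.2, 10.3, 10.5, 10.6, 10.7, 10.9.
n = 12.
Position = ⌈85/100 · 12⌉ = ⌈10.2⌉ = 11.
The value at rank 11 is 10.7.

10.7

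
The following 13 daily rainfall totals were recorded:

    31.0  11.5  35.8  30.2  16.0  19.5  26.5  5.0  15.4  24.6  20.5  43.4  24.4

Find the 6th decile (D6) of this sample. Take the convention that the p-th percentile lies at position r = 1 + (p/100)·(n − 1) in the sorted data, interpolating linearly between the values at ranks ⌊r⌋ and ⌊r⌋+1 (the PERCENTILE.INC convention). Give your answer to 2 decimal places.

Sorted: 5.0, 11.5, 15.4, 16.0, 19.5, 20.5, 24.4, 24.6, 26.5, 30.2, 31.0, 35.8, 43.4.
n = 13.
r = 1 + (60/100)·(13 − 1) = 1 + 7.2 = 8.2.
Rank 8 is 24.6 and rank 9 is 26.5.
Interpolate: 24.6 + 0.2·(26.5 − 24.6) = 24.6 + 0.2·1.9 = 24.98.

24.98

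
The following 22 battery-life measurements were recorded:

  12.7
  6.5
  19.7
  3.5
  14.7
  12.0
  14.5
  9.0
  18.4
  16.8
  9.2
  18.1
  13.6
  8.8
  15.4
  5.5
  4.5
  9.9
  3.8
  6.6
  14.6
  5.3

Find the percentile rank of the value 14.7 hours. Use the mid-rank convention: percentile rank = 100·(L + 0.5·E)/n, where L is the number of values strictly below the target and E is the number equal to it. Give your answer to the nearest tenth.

Sorted: 3.5, 3.8, 4.5, 5.3, 5.5, 6.5, 6.6, 8.8, 9.0, 9.2, 9.9, 12.0, 12.7, 13.6, 14.5, 14.6, 14.7, 15.4, 16.8, 18.1, 18.4, 19.7.
Count below 14.7: L = 16; count equal: E = 1; n = 22.
Percentile rank = 100·(16 + 0.5·1)/22 = 100·16.5/22 = 75.

75.0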